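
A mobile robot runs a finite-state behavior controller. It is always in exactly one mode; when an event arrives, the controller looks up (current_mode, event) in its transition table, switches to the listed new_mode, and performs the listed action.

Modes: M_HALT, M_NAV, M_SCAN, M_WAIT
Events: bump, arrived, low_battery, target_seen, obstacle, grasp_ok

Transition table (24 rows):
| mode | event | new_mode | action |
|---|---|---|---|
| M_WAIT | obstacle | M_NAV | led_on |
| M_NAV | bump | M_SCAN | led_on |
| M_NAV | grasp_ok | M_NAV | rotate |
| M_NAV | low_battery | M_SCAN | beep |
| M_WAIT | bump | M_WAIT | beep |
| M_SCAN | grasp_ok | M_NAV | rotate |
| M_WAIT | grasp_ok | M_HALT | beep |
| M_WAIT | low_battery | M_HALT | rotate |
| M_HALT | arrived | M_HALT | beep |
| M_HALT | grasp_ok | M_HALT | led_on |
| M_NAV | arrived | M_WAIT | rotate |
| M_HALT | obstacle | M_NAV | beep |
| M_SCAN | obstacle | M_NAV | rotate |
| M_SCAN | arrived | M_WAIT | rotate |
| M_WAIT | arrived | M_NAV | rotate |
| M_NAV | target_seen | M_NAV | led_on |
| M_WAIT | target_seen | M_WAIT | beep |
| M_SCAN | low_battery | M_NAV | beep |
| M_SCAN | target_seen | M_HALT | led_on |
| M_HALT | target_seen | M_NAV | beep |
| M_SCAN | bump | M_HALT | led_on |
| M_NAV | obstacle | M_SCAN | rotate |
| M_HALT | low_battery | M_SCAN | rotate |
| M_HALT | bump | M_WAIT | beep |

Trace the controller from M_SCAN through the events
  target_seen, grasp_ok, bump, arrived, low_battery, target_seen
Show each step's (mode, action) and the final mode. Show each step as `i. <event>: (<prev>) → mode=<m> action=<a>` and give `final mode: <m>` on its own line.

final mode: M_HALT

1. target_seen: (M_SCAN) → mode=M_HALT action=led_on
2. grasp_ok: (M_HALT) → mode=M_HALT action=led_on
3. bump: (M_HALT) → mode=M_WAIT action=beep
4. arrived: (M_WAIT) → mode=M_NAV action=rotate
5. low_battery: (M_NAV) → mode=M_SCAN action=beep
6. target_seen: (M_SCAN) → mode=M_HALT action=led_on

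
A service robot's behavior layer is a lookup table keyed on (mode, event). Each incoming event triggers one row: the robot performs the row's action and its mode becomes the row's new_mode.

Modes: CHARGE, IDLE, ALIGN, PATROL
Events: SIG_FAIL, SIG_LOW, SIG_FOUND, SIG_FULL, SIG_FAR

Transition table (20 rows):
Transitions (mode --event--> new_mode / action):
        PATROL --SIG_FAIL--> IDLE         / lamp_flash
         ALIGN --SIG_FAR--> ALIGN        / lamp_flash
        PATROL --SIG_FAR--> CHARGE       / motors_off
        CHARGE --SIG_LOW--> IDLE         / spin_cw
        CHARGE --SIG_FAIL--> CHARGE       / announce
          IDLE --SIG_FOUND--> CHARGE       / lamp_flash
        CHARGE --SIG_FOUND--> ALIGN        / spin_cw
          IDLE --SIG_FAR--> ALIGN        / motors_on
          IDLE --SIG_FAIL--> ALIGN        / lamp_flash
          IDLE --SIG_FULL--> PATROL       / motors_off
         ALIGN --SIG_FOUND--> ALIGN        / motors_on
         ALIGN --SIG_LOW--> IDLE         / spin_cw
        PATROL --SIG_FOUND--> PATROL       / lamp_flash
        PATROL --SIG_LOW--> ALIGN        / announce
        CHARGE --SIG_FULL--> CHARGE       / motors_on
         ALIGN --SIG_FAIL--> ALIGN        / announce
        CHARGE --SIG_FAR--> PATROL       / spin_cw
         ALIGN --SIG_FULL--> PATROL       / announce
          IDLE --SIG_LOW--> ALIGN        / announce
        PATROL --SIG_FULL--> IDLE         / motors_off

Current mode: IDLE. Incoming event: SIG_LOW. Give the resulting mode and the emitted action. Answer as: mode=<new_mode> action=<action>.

mode=ALIGN action=announce

current mode = IDLE; filter table to that mode:
  (IDLE, SIG_FOUND) → (CHARGE, lamp_flash)
  (IDLE, SIG_FAR) → (ALIGN, motors_on)
  (IDLE, SIG_FAIL) → (ALIGN, lamp_flash)
  (IDLE, SIG_FULL) → (PATROL, motors_off)
  (IDLE, SIG_LOW) → (ALIGN, announce)  ← event matches
event = SIG_LOW selects (ALIGN, announce)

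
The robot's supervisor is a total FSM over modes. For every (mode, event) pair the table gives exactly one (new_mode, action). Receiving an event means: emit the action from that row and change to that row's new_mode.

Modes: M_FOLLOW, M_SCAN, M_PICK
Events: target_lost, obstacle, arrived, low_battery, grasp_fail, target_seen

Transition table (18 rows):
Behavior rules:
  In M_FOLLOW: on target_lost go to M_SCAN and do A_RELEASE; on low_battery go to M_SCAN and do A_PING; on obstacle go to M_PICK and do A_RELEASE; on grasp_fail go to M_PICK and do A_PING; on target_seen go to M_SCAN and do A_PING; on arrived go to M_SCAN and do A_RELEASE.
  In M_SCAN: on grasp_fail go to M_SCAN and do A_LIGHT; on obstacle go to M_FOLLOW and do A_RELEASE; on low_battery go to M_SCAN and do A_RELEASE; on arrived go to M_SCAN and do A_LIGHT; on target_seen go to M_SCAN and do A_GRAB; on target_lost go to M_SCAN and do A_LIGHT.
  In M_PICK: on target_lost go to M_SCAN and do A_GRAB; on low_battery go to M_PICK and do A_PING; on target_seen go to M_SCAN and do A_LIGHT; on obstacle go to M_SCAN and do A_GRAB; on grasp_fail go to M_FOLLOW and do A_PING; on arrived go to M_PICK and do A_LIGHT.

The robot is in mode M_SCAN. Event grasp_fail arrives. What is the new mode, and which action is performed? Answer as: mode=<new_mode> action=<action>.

mode=M_SCAN action=A_LIGHT

current mode = M_SCAN; filter table to that mode:
  (M_SCAN, grasp_fail) → (M_SCAN, A_LIGHT)  ← event matches
  (M_SCAN, obstacle) → (M_FOLLOW, A_RELEASE)
  (M_SCAN, low_battery) → (M_SCAN, A_RELEASE)
  (M_SCAN, arrived) → (M_SCAN, A_LIGHT)
  (M_SCAN, target_seen) → (M_SCAN, A_GRAB)
  (M_SCAN, target_lost) → (M_SCAN, A_LIGHT)
event = grasp_fail selects (M_SCAN, A_LIGHT)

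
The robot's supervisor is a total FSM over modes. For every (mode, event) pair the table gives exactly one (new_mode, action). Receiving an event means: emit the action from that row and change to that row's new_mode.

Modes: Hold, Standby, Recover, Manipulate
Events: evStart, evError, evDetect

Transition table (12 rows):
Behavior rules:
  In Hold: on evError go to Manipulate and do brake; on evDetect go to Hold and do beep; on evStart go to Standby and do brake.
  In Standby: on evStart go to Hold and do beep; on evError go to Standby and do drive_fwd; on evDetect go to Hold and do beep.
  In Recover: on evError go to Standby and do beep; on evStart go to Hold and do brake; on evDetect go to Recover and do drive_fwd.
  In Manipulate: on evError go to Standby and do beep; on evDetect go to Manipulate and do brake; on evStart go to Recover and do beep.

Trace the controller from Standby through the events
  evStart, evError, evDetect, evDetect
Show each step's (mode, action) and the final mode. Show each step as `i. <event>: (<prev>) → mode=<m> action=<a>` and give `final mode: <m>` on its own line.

final mode: Manipulate

1. evStart: (Standby) → mode=Hold action=beep
2. evError: (Hold) → mode=Manipulate action=brake
3. evDetect: (Manipulate) → mode=Manipulate action=brake
4. evDetect: (Manipulate) → mode=Manipulate action=brake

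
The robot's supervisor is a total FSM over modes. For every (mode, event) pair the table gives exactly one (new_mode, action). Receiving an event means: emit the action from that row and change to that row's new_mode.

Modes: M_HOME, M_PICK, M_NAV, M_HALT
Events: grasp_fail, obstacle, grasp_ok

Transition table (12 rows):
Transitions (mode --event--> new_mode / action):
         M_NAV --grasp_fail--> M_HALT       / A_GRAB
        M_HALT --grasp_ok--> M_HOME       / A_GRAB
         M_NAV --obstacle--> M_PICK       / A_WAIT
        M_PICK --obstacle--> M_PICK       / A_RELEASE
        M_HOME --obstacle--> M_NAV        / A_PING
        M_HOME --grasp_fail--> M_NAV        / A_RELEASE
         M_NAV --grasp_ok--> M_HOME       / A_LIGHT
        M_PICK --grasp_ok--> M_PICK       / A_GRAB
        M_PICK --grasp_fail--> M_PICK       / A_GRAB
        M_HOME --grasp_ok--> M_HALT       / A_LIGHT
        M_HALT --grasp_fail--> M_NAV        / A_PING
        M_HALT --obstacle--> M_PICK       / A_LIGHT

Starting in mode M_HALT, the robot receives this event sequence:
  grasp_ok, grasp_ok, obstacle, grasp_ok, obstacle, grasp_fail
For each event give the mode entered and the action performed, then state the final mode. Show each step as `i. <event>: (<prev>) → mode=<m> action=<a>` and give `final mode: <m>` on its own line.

1. grasp_ok: (M_HALT) → mode=M_HOME action=A_GRAB
2. grasp_ok: (M_HOME) → mode=M_HALT action=A_LIGHT
3. obstacle: (M_HALT) → mode=M_PICK action=A_LIGHT
4. grasp_ok: (M_PICK) → mode=M_PICK action=A_GRAB
5. obstacle: (M_PICK) → mode=M_PICK action=A_RELEASE
6. grasp_fail: (M_PICK) → mode=M_PICK action=A_GRAB

final mode: M_PICK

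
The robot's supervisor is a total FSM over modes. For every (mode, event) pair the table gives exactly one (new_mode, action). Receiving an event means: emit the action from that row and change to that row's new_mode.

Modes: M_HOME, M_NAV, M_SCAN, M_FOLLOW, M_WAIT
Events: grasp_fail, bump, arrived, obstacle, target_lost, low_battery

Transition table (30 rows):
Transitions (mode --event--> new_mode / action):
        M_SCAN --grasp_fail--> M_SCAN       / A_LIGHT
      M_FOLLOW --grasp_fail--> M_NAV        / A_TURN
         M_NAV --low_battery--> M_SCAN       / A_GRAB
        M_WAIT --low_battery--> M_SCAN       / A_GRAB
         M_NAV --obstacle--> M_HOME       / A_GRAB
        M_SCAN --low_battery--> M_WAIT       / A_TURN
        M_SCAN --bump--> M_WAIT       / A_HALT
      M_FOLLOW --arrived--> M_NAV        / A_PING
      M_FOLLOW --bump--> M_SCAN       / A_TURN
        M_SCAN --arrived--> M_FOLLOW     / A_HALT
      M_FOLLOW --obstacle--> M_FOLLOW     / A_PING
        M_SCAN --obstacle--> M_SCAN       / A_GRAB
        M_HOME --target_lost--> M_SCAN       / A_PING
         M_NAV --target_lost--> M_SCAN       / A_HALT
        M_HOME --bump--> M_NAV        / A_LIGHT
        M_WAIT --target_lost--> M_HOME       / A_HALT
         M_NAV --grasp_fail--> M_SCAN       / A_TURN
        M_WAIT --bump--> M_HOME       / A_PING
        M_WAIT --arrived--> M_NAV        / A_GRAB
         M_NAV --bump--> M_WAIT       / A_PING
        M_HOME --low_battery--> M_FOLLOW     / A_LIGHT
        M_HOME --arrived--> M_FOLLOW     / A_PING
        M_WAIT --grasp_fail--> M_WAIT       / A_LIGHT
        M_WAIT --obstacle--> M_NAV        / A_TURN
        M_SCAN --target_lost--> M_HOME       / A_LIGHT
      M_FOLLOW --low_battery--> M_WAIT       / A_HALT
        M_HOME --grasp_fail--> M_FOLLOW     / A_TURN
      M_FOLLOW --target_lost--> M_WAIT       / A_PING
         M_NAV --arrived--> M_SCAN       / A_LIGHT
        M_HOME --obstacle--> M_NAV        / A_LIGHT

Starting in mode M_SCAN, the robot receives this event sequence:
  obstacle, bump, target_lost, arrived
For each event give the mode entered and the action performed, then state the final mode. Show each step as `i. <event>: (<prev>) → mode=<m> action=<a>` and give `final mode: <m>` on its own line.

1. obstacle: (M_SCAN) → mode=M_SCAN action=A_GRAB
2. bump: (M_SCAN) → mode=M_WAIT action=A_HALT
3. target_lost: (M_WAIT) → mode=M_HOME action=A_HALT
4. arrived: (M_HOME) → mode=M_FOLLOW action=A_PING

final mode: M_FOLLOW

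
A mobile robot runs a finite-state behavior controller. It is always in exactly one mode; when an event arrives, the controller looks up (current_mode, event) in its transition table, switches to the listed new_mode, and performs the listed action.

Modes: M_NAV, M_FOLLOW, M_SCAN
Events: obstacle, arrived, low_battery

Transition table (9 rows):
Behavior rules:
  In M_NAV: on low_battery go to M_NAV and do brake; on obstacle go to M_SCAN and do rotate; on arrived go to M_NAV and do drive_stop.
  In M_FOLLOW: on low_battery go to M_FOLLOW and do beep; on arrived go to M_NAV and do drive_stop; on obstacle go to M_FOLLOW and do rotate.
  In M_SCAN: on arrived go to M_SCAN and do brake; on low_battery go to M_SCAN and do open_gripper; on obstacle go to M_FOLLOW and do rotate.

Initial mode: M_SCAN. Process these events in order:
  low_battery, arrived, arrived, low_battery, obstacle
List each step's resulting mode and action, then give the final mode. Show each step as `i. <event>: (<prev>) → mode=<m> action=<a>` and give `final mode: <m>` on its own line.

1. low_battery: (M_SCAN) → mode=M_SCAN action=open_gripper
2. arrived: (M_SCAN) → mode=M_SCAN action=brake
3. arrived: (M_SCAN) → mode=M_SCAN action=brake
4. low_battery: (M_SCAN) → mode=M_SCAN action=open_gripper
5. obstacle: (M_SCAN) → mode=M_FOLLOW action=rotate

final mode: M_FOLLOW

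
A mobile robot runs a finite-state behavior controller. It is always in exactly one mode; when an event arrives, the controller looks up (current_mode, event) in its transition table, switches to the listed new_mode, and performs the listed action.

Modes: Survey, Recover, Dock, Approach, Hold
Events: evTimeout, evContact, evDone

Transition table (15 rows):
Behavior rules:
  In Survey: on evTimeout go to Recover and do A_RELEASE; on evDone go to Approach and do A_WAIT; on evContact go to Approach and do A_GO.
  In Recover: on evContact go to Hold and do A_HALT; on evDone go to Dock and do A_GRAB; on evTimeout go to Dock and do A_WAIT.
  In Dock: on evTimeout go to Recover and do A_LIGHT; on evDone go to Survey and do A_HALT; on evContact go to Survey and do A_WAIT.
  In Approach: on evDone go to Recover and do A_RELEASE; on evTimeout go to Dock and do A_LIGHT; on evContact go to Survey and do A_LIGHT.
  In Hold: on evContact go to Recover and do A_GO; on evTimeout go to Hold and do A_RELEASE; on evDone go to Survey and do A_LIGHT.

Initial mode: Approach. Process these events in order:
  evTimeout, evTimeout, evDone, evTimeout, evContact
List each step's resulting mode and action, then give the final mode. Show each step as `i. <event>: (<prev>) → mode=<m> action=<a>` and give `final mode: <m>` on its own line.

final mode: Hold

1. evTimeout: (Approach) → mode=Dock action=A_LIGHT
2. evTimeout: (Dock) → mode=Recover action=A_LIGHT
3. evDone: (Recover) → mode=Dock action=A_GRAB
4. evTimeout: (Dock) → mode=Recover action=A_LIGHT
5. evContact: (Recover) → mode=Hold action=A_HALT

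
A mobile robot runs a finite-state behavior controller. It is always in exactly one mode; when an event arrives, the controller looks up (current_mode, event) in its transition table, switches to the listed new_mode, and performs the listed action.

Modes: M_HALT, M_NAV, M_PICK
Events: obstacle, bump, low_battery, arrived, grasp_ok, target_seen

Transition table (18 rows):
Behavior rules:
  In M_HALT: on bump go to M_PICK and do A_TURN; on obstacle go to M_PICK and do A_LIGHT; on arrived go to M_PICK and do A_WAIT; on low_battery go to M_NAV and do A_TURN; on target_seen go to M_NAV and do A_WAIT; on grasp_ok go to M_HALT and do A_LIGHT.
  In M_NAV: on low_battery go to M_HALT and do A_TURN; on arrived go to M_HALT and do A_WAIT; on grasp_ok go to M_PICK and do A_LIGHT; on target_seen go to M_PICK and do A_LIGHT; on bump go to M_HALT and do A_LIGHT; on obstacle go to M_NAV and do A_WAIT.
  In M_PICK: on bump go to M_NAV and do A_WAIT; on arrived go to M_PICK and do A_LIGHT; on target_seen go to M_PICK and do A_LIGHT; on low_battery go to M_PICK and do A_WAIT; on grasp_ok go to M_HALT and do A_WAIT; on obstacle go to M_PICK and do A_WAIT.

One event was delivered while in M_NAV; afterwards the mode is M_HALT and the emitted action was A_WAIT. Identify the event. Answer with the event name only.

try obstacle: (M_NAV, obstacle) → (M_NAV, A_WAIT)
try bump: (M_NAV, bump) → (M_HALT, A_LIGHT)
try low_battery: (M_NAV, low_battery) → (M_HALT, A_TURN)
try arrived: (M_NAV, arrived) → (M_HALT, A_WAIT)  ← matches
try grasp_ok: (M_NAV, grasp_ok) → (M_PICK, A_LIGHT)
try target_seen: (M_NAV, target_seen) → (M_PICK, A_LIGHT)

arrived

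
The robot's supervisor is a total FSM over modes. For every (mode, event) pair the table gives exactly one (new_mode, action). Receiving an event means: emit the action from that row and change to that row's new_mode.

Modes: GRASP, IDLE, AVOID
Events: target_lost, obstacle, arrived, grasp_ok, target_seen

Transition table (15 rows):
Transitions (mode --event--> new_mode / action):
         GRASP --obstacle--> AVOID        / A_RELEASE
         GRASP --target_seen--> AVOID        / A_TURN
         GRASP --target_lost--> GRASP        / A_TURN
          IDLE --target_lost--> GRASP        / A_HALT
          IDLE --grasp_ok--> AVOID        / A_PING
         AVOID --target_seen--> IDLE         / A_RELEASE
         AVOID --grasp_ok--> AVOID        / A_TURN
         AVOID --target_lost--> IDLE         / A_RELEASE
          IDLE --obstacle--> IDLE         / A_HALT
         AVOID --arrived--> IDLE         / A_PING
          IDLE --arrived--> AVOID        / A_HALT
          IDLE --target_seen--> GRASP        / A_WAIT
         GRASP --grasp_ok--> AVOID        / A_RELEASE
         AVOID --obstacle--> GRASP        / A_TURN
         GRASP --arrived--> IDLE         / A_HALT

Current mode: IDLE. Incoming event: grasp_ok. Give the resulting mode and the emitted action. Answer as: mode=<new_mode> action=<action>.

current mode = IDLE; filter table to that mode:
  (IDLE, target_lost) → (GRASP, A_HALT)
  (IDLE, grasp_ok) → (AVOID, A_PING)  ← event matches
  (IDLE, obstacle) → (IDLE, A_HALT)
  (IDLE, arrived) → (AVOID, A_HALT)
  (IDLE, target_seen) → (GRASP, A_WAIT)
event = grasp_ok selects (AVOID, A_PING)

mode=AVOID action=A_PING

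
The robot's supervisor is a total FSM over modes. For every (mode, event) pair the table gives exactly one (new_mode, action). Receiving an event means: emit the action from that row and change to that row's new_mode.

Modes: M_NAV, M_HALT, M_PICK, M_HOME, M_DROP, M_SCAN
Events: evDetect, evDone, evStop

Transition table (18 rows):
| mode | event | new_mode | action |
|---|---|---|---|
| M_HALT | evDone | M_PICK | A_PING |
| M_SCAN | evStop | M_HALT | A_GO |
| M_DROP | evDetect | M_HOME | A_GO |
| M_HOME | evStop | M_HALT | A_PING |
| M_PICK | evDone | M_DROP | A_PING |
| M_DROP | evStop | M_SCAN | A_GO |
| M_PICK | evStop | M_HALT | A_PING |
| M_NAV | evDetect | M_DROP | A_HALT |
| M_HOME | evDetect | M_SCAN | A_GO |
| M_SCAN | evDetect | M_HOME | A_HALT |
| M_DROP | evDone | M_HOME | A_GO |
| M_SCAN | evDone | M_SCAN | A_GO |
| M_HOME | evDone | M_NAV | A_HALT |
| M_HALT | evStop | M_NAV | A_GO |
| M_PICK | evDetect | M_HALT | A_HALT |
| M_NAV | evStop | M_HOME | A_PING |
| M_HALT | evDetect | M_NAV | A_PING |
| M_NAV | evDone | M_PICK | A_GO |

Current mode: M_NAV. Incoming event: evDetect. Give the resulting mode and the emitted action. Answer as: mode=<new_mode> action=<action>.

mode=M_DROP action=A_HALT

current mode = M_NAV; filter table to that mode:
  (M_NAV, evDetect) → (M_DROP, A_HALT)  ← event matches
  (M_NAV, evStop) → (M_HOME, A_PING)
  (M_NAV, evDone) → (M_PICK, A_GO)
event = evDetect selects (M_DROP, A_HALT)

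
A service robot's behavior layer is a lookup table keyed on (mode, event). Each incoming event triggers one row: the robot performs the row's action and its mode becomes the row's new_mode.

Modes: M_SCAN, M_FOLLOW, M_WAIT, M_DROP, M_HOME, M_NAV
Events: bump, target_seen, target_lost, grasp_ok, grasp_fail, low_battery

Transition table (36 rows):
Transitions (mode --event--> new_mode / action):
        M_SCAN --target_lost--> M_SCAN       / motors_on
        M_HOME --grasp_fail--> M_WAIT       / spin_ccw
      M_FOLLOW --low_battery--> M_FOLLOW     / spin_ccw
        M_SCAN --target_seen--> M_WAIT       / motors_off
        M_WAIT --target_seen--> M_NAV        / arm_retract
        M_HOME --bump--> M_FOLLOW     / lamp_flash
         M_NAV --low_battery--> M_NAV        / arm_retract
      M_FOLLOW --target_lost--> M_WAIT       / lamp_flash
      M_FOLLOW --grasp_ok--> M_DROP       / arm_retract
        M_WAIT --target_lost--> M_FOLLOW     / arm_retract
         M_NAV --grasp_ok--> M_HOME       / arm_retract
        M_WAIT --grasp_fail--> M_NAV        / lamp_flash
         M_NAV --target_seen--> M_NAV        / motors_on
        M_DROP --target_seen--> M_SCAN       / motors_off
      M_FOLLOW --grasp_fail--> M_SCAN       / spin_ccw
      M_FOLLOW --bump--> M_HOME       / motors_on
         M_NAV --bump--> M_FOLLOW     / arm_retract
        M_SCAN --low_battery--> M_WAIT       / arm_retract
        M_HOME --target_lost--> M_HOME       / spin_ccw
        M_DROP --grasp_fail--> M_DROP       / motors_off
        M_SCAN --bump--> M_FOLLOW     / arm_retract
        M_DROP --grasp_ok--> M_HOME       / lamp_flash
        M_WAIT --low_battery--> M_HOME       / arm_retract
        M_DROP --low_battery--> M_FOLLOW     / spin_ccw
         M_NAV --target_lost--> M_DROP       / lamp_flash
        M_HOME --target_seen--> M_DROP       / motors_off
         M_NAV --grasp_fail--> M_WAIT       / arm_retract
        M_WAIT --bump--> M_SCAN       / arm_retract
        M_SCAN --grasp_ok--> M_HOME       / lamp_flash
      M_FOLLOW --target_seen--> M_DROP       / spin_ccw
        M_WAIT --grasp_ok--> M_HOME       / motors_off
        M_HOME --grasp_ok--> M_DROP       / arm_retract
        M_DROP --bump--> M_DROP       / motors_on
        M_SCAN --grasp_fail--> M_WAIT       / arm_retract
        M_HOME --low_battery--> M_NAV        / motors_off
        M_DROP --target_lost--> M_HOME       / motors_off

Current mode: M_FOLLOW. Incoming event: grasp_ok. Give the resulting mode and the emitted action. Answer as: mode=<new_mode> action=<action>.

current mode = M_FOLLOW; filter table to that mode:
  (M_FOLLOW, low_battery) → (M_FOLLOW, spin_ccw)
  (M_FOLLOW, target_lost) → (M_WAIT, lamp_flash)
  (M_FOLLOW, grasp_ok) → (M_DROP, arm_retract)  ← event matches
  (M_FOLLOW, grasp_fail) → (M_SCAN, spin_ccw)
  (M_FOLLOW, bump) → (M_HOME, motors_on)
  (M_FOLLOW, target_seen) → (M_DROP, spin_ccw)
event = grasp_ok selects (M_DROP, arm_retract)

mode=M_DROP action=arm_retract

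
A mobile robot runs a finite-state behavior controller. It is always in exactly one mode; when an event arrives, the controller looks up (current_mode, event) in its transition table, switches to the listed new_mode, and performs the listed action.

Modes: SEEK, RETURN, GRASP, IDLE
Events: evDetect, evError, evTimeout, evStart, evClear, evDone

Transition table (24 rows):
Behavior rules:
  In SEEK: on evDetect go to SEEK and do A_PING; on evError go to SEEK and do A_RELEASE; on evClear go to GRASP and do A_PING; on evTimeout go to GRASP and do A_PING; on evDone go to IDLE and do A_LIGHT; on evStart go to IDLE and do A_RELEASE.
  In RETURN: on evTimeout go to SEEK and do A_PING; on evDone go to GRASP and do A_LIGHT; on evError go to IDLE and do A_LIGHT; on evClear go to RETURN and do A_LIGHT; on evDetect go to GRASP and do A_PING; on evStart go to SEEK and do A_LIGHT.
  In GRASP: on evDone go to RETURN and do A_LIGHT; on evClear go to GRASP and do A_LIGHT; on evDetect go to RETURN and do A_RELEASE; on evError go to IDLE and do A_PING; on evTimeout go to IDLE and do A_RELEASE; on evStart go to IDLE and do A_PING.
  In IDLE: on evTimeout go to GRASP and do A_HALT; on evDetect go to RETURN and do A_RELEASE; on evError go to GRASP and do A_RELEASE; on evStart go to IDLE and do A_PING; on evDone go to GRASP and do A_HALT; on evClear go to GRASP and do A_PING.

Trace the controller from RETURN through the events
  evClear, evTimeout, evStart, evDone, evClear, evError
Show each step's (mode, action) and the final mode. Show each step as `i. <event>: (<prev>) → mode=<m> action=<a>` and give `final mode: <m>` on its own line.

final mode: IDLE

1. evClear: (RETURN) → mode=RETURN action=A_LIGHT
2. evTimeout: (RETURN) → mode=SEEK action=A_PING
3. evStart: (SEEK) → mode=IDLE action=A_RELEASE
4. evDone: (IDLE) → mode=GRASP action=A_HALT
5. evClear: (GRASP) → mode=GRASP action=A_LIGHT
6. evError: (GRASP) → mode=IDLE action=A_PING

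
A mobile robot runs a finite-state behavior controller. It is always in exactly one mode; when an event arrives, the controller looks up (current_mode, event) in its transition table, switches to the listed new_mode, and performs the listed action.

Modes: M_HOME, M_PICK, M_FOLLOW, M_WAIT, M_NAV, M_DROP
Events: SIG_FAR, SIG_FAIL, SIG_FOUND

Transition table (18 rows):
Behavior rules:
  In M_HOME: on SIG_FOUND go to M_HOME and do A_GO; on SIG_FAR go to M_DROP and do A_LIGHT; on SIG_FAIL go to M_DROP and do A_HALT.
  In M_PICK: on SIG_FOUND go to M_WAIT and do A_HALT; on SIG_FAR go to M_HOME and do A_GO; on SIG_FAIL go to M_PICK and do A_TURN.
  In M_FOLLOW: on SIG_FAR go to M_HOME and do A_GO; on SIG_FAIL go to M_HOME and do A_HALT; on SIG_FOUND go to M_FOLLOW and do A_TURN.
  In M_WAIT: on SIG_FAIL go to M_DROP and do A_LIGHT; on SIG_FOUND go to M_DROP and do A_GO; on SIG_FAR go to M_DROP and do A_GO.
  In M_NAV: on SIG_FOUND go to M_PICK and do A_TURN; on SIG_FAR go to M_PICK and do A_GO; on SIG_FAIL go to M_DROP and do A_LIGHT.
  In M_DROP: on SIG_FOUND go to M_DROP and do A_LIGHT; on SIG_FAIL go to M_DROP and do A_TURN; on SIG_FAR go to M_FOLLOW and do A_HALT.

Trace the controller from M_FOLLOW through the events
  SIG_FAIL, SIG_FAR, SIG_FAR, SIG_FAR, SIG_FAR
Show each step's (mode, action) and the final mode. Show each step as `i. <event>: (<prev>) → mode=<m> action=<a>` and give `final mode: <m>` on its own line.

final mode: M_DROP

1. SIG_FAIL: (M_FOLLOW) → mode=M_HOME action=A_HALT
2. SIG_FAR: (M_HOME) → mode=M_DROP action=A_LIGHT
3. SIG_FAR: (M_DROP) → mode=M_FOLLOW action=A_HALT
4. SIG_FAR: (M_FOLLOW) → mode=M_HOME action=A_GO
5. SIG_FAR: (M_HOME) → mode=M_DROP action=A_LIGHT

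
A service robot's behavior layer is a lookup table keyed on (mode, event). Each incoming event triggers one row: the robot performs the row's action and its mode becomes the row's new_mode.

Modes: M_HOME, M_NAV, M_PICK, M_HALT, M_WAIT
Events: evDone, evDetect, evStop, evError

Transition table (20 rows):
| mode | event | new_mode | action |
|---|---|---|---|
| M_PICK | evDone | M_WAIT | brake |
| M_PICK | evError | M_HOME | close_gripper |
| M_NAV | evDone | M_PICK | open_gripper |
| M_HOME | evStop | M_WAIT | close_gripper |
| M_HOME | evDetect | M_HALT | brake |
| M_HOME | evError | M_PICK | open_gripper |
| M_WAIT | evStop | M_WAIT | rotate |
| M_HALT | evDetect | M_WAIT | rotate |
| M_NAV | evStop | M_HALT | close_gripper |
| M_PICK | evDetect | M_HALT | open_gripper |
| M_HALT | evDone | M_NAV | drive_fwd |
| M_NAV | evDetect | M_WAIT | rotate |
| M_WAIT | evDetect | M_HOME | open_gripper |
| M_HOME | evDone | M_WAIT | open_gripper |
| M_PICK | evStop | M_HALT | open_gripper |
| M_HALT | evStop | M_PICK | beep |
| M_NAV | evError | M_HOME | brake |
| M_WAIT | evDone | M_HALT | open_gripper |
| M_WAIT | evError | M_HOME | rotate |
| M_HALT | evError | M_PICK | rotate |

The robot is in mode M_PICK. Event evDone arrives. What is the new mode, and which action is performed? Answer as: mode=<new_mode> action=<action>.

mode=M_WAIT action=brake

current mode = M_PICK; filter table to that mode:
  (M_PICK, evDone) → (M_WAIT, brake)  ← event matches
  (M_PICK, evError) → (M_HOME, close_gripper)
  (M_PICK, evDetect) → (M_HALT, open_gripper)
  (M_PICK, evStop) → (M_HALT, open_gripper)
event = evDone selects (M_WAIT, brake)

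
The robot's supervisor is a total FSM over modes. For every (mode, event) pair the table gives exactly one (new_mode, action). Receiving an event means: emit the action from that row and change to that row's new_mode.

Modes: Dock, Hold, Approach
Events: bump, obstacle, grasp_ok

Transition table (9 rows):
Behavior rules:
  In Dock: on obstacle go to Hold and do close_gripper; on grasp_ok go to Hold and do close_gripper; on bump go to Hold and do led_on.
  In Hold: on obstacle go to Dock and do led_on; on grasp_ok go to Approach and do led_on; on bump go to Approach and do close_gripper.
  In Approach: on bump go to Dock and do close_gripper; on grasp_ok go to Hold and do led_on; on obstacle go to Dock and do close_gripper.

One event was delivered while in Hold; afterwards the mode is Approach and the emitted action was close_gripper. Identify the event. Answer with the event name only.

try bump: (Hold, bump) → (Approach, close_gripper)  ← matches
try obstacle: (Hold, obstacle) → (Dock, led_on)
try grasp_ok: (Hold, grasp_ok) → (Approach, led_on)

bump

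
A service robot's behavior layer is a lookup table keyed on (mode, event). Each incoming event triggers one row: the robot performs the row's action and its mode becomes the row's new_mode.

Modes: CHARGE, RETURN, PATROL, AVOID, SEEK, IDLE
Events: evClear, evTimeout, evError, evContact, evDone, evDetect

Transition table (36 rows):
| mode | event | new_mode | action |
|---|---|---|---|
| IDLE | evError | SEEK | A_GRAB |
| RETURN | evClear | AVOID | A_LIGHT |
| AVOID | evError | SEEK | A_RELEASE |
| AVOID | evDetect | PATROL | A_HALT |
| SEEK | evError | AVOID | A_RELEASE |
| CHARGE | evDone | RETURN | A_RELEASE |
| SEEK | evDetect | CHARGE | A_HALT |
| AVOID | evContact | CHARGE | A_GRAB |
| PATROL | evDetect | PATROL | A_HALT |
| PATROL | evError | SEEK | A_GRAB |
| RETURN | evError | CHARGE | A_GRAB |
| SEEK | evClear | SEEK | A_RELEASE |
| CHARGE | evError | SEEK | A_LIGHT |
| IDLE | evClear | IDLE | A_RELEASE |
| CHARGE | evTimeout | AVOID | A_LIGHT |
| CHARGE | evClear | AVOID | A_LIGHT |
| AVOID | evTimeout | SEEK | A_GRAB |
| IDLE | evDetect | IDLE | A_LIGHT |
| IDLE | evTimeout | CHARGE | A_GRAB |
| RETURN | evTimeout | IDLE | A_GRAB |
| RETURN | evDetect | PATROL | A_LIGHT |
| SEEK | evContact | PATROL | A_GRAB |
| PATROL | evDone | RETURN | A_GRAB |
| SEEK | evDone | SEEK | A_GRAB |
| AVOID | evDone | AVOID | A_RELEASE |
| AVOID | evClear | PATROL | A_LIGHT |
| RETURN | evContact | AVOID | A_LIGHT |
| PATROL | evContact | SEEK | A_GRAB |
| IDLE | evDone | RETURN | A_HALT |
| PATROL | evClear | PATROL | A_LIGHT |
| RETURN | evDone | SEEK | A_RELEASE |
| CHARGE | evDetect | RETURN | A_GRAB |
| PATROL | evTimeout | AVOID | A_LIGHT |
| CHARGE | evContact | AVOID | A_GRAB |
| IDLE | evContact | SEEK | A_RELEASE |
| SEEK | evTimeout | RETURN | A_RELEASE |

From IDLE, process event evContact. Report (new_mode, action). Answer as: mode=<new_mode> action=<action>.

current mode = IDLE; filter table to that mode:
  (IDLE, evError) → (SEEK, A_GRAB)
  (IDLE, evClear) → (IDLE, A_RELEASE)
  (IDLE, evDetect) → (IDLE, A_LIGHT)
  (IDLE, evTimeout) → (CHARGE, A_GRAB)
  (IDLE, evDone) → (RETURN, A_HALT)
  (IDLE, evContact) → (SEEK, A_RELEASE)  ← event matches
event = evContact selects (SEEK, A_RELEASE)

mode=SEEK action=A_RELEASE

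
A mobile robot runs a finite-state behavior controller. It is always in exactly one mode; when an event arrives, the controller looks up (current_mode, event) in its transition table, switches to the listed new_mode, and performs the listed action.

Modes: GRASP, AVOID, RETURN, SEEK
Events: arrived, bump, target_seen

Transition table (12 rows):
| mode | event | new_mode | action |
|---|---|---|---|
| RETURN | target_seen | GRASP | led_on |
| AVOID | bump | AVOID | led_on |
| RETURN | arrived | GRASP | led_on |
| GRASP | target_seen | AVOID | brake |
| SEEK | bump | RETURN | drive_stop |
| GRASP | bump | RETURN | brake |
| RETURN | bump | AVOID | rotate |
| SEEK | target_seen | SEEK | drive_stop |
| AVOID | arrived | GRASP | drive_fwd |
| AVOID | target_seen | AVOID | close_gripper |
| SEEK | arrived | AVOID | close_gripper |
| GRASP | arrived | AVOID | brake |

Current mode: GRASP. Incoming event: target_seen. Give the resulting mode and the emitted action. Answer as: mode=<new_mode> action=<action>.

mode=AVOID action=brake

current mode = GRASP; filter table to that mode:
  (GRASP, target_seen) → (AVOID, brake)  ← event matches
  (GRASP, bump) → (RETURN, brake)
  (GRASP, arrived) → (AVOID, brake)
event = target_seen selects (AVOID, brake)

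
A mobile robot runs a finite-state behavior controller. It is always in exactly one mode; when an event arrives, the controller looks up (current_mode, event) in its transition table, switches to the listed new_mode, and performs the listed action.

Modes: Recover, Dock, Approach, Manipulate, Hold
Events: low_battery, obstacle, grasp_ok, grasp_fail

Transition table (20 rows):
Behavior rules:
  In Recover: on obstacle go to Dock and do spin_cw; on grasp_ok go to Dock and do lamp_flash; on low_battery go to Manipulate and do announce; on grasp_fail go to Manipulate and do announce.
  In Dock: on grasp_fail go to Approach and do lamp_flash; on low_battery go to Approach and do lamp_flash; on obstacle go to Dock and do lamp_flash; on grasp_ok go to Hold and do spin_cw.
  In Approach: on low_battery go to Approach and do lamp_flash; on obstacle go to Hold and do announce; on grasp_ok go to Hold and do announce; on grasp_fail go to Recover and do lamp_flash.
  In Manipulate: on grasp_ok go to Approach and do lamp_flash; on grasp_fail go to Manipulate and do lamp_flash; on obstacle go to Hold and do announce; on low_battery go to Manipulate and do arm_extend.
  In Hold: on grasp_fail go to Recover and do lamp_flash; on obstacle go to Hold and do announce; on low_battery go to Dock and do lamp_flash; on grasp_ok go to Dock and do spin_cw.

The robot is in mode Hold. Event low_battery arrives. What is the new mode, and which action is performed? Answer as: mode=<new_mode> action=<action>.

mode=Dock action=lamp_flash

current mode = Hold; filter table to that mode:
  (Hold, grasp_fail) → (Recover, lamp_flash)
  (Hold, obstacle) → (Hold, announce)
  (Hold, low_battery) → (Dock, lamp_flash)  ← event matches
  (Hold, grasp_ok) → (Dock, spin_cw)
event = low_battery selects (Dock, lamp_flash)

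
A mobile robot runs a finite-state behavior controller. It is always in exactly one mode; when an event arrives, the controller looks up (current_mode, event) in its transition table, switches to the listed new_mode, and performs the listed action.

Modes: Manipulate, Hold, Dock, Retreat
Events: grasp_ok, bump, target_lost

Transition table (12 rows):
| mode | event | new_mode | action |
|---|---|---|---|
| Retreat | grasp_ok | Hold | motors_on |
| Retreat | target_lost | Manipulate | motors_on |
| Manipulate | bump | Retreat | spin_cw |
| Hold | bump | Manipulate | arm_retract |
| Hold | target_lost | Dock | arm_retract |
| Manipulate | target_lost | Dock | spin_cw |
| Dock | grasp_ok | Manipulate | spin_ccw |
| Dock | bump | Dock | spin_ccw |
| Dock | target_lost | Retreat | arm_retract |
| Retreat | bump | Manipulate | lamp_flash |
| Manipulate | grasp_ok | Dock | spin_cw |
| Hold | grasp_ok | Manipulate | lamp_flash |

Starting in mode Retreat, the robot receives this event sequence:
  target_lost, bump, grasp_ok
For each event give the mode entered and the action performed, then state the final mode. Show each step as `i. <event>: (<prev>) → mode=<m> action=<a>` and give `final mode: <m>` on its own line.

final mode: Hold

1. target_lost: (Retreat) → mode=Manipulate action=motors_on
2. bump: (Manipulate) → mode=Retreat action=spin_cw
3. grasp_ok: (Retreat) → mode=Hold action=motors_on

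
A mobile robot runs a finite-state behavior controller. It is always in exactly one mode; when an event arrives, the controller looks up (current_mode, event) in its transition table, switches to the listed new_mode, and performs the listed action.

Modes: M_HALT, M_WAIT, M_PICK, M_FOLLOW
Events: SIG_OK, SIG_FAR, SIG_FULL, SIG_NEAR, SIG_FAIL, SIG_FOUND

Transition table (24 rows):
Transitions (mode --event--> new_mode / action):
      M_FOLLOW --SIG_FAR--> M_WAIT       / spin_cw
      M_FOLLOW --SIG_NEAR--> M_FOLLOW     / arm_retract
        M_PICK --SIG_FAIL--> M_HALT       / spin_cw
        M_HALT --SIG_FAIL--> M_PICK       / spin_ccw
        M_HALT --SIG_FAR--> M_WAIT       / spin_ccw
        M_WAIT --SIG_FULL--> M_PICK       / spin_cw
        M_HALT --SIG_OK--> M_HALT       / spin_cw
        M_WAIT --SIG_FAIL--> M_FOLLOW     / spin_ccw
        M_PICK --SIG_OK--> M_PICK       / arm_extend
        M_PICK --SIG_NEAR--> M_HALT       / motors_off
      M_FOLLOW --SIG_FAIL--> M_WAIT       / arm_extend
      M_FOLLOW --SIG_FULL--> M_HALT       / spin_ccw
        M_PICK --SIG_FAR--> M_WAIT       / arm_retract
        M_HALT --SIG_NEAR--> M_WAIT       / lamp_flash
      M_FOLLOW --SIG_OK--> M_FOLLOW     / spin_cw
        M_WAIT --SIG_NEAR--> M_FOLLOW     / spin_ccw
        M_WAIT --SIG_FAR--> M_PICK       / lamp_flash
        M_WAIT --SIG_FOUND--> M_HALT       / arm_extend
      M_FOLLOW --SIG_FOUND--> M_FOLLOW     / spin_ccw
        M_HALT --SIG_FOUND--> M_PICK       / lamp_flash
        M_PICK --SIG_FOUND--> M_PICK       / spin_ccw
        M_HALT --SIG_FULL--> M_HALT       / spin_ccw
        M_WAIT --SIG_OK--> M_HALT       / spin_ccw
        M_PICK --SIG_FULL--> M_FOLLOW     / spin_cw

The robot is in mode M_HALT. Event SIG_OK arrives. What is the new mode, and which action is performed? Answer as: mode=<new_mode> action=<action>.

current mode = M_HALT; filter table to that mode:
  (M_HALT, SIG_FAIL) → (M_PICK, spin_ccw)
  (M_HALT, SIG_FAR) → (M_WAIT, spin_ccw)
  (M_HALT, SIG_OK) → (M_HALT, spin_cw)  ← event matches
  (M_HALT, SIG_NEAR) → (M_WAIT, lamp_flash)
  (M_HALT, SIG_FOUND) → (M_PICK, lamp_flash)
  (M_HALT, SIG_FULL) → (M_HALT, spin_ccw)
event = SIG_OK selects (M_HALT, spin_cw)

mode=M_HALT action=spin_cw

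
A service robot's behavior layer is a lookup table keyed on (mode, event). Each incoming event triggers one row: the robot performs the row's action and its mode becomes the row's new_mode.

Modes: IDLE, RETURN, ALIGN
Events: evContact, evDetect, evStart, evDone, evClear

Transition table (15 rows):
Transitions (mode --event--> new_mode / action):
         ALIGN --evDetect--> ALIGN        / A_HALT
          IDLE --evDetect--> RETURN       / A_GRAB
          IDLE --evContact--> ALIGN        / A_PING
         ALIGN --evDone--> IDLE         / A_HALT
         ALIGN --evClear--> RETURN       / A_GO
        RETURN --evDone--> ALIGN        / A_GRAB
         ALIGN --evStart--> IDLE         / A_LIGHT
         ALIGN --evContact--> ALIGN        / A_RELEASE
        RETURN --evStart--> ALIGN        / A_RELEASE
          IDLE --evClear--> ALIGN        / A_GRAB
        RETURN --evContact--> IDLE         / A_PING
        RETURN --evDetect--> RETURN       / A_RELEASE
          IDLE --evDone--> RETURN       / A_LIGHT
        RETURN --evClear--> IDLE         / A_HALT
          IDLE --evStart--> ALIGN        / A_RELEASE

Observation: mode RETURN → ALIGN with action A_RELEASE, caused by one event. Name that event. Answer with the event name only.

evStart

try evContact: (RETURN, evContact) → (IDLE, A_PING)
try evDetect: (RETURN, evDetect) → (RETURN, A_RELEASE)
try evStart: (RETURN, evStart) → (ALIGN, A_RELEASE)  ← matches
try evDone: (RETURN, evDone) → (ALIGN, A_GRAB)
try evClear: (RETURN, evClear) → (IDLE, A_HALT)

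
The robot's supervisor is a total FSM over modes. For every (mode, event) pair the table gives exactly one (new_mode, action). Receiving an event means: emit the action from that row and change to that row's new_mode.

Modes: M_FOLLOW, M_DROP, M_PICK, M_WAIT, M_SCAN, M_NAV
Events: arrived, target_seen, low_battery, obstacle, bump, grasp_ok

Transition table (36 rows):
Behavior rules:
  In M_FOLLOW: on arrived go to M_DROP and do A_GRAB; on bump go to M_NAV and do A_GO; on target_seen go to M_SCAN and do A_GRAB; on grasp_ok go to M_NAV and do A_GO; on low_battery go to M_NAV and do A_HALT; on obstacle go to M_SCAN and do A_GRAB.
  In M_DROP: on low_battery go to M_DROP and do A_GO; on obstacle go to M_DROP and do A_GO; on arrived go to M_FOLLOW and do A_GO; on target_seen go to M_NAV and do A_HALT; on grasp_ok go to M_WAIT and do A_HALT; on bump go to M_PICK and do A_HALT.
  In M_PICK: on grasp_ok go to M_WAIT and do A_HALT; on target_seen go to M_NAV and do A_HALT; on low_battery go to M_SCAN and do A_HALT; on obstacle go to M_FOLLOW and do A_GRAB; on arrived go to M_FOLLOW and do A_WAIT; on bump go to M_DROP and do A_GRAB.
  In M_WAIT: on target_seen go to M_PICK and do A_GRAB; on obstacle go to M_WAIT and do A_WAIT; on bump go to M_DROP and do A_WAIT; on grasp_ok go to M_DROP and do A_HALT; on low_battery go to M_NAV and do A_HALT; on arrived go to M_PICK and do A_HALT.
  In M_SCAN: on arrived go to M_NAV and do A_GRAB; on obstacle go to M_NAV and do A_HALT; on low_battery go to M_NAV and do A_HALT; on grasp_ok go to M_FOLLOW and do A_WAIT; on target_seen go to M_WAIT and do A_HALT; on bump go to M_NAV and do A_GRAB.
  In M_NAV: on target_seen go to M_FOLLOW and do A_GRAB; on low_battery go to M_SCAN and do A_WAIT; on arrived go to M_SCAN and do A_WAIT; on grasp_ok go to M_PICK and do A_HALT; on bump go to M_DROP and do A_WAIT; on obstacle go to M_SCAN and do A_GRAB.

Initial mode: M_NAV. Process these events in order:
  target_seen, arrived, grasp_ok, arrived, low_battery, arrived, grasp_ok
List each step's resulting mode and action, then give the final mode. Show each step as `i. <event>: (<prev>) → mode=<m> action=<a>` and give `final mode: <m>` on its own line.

final mode: M_PICK

1. target_seen: (M_NAV) → mode=M_FOLLOW action=A_GRAB
2. arrived: (M_FOLLOW) → mode=M_DROP action=A_GRAB
3. grasp_ok: (M_DROP) → mode=M_WAIT action=A_HALT
4. arrived: (M_WAIT) → mode=M_PICK action=A_HALT
5. low_battery: (M_PICK) → mode=M_SCAN action=A_HALT
6. arrived: (M_SCAN) → mode=M_NAV action=A_GRAB
7. grasp_ok: (M_NAV) → mode=M_PICK action=A_HALT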